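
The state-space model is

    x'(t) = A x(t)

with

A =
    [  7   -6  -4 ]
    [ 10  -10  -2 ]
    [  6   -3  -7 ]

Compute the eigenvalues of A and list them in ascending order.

det(sI - A) = s^3 - (tr A)s^2 + (M11 + M22 + M33)s - det A, where Mii is the 2×2 principal minor of A obtained by deleting row i and column i.
tr A = 7 + (-10) + (-7) = -10; M11 = (-10)·(-7) - (-2)·(-3) = 70 - 6 = 64; M22 = 7·(-7) - (-4)·6 = -49 - (-24) = -25; M33 = 7·(-10) - (-6)·10 = -70 - (-60) = -10; sum of minors = 29.
det A = 7·((-10)·(-7) - (-2)·(-3)) - (-6)·(10·(-7) - (-2)·6) + (-4)·(10·(-3) - (-10)·6) = 7·64 - (-6)·(-58) + (-4)·30 = -20.
So p(s) = det(sI - A) = s^3 + 10s^2 + 29s + 20.
Rational-root test: any integer root divides 20. Testing small divisors, s = -1 works: p(-1) = -1 + 10 + (-29) + 20 = 0, so (s + 1) is a factor.
Dividing, p(s) = (s + 1)(s^2 + 9s + 20).
Factor s^2 + 9s + 20: two numbers with sum -9 and product 20 are -4 and -5, so s^2 + 9s + 20 = (s + 4)(s + 5).
Hence p(s) = (s + 1) (s + 4) (s + 5), with roots -5, -4, -1.
All eigenvalues have negative real part, so the system is asymptotically stable.

-5, -4, -1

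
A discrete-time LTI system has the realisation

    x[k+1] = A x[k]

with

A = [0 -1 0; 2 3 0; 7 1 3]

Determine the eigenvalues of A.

1, 2, 3

det(zI - A) = z^3 - (tr A)z^2 + (M11 + M22 + M33)z - det A, where Mii is the 2×2 principal minor of A obtained by deleting row i and column i.
tr A = 0 + 3 + 3 = 6; M11 = 3·3 - 0·1 = 9 - 0 = 9; M22 = 0·3 - 0·7 = 0 - 0 = 0; M33 = 0·3 - (-1)·2 = 0 - (-2) = 2; sum of minors = 11.
det A = 0·(3·3 - 0·1) - (-1)·(2·3 - 0·7) + 0·(2·1 - 3·7) = 0·9 - (-1)·6 + 0·(-19) = 6.
So p(z) = det(zI - A) = z^3 - 6z^2 + 11z - 6.
Rational-root test: any integer root divides -6. Testing small divisors, z = 1 works: p(1) = 1 + (-6) + 11 + (-6) = 0, so (z - 1) is a factor.
Dividing, p(z) = (z - 1)(z^2 - 5z + 6).
Factor z^2 - 5z + 6: two numbers with sum 5 and product 6 are 3 and 2, so z^2 - 5z + 6 = (z - 3)(z - 2).
Hence p(z) = (z - 3) (z - 2) (z - 1), with roots 1, 2, 3.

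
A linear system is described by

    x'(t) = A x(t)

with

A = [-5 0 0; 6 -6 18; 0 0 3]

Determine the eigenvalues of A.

-6, -5, 3

det(sI - A) = s^3 - (tr A)s^2 + (M11 + M22 + M33)s - det A, where Mii is the 2×2 principal minor of A obtained by deleting row i and column i.
tr A = (-5) + (-6) + 3 = -8; M11 = (-6)·3 - 18·0 = -18 - 0 = -18; M22 = (-5)·3 - 0·0 = -15 - 0 = -15; M33 = (-5)·(-6) - 0·6 = 30 - 0 = 30; sum of minors = -3.
det A = (-5)·((-6)·3 - 18·0) - 0·(6·3 - 18·0) + 0·(6·0 - (-6)·0) = (-5)·(-18) - 0·18 + 0·0 = 90.
So p(s) = det(sI - A) = s^3 + 8s^2 - 3s - 90.
Rational-root test: any integer root divides -90. Testing small divisors, s = 3 works: p(3) = 27 + 72 + (-9) + (-90) = 0, so (s - 3) is a factor.
Dividing, p(s) = (s - 3)(s^2 + 11s + 30).
Factor s^2 + 11s + 30: two numbers with sum -11 and product 30 are -5 and -6, so s^2 + 11s + 30 = (s + 5)(s + 6).
Hence p(s) = (s - 3) (s + 5) (s + 6), with roots -6, -5, 3.
At least one eigenvalue has non-negative real part, so the system is not asymptotically stable.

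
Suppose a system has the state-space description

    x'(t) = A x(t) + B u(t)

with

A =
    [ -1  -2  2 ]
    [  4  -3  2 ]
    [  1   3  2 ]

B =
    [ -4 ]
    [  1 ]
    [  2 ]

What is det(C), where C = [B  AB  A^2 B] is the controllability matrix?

1008

AB = [[6], [-15], [3]]
A^2B = [[30], [75], [-33]]
Controllability matrix C = [B  AB  A^2B] = [[-4, 6, 30], [1, -15, 75], [2, 3, -33]]
Expanding along the first row, det(C) = (-4)·((-15)·(-33) - 75·3) - 6·(1·(-33) - 75·2) + 30·(1·3 - (-15)·2) = (-4)·270 - 6·(-183) + 30·33 = 1008
Since det(C) ≠ 0, rank(C) = 3 and the system is completely controllable.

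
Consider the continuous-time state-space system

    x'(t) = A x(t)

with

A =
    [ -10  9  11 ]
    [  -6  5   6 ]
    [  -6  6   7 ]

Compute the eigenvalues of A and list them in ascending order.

det(sI - A) = s^3 - (tr A)s^2 + (M11 + M22 + M33)s - det A, where Mii is the 2×2 principal minor of A obtained by deleting row i and column i.
tr A = (-10) + 5 + 7 = 2; M11 = 5·7 - 6·6 = 35 - 36 = -1; M22 = (-10)·7 - 11·(-6) = -70 - (-66) = -4; M33 = (-10)·5 - 9·(-6) = -50 - (-54) = 4; sum of minors = -1.
det A = (-10)·(5·7 - 6·6) - 9·((-6)·7 - 6·(-6)) + 11·((-6)·6 - 5·(-6)) = (-10)·(-1) - 9·(-6) + 11·(-6) = -2.
So p(s) = det(sI - A) = s^3 - 2s^2 - s + 2.
Rational-root test: any integer root divides 2. Testing small divisors, s = -1 works: p(-1) = -1 + (-2) + 1 + 2 = 0, so (s + 1) is a factor.
Dividing, p(s) = (s + 1)(s^2 - 3s + 2).
Factor s^2 - 3s + 2: two numbers with sum 3 and product 2 are 2 and 1, so s^2 - 3s + 2 = (s - 2)(s - 1).
Hence p(s) = (s - 2) (s - 1) (s + 1), with roots -1, 1, 2.
At least one eigenvalue has non-negative real part, so the system is not asymptotically stable.

-1, 1, 2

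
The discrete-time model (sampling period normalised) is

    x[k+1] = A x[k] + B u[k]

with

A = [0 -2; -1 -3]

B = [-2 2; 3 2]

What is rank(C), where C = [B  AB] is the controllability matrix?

2

AB = [[-6, -4], [-7, -8]]
Controllability matrix C = [B  AB] = [[-2, 2, -6, -4], [3, 2, -7, -8]]
Take the 2×2 submatrix of C formed by columns 1, 2: [[-2, 2], [3, 2]]. Its determinant is (-2)·2 - 2·3 = -4 - 6 = -10 ≠ 0.
So rank(C) ≥ 2; since C has 2 rows, rank(C) = 2.
rank(C) = 2 = n, so the pair (A, B) is completely controllable.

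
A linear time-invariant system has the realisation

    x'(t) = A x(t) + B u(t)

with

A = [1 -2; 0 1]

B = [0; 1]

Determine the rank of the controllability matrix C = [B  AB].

2

AB = [[-2], [1]]
Controllability matrix C = [B  AB] = [[0, -2], [1, 1]]
det(C) = 0·1 - (-2)·1 = 0 - (-2) = 2 ≠ 0, so rank(C) = 2.
rank(C) = 2 = n, so the pair (A, B) is completely controllable.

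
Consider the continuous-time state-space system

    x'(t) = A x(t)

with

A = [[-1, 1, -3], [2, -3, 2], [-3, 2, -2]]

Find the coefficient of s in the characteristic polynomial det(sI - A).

Expand det(sI - A) for the 3×3 matrix.
p(s) = s^3 + 6s^2 - 4s - 11.
(Check: constant term = det(-A) = (-1)^3 det A = -11; coefficient of s^2 = -tr A = 6.)
The coefficient of s is -4.

-4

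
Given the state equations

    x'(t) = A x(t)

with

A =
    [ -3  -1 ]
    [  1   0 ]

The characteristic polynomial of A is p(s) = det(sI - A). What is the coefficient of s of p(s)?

3

For a 2×2 matrix, det(sI - A) = s^2 - (tr A)s + det A.
tr A = -3, det A = 1.
So p(s) = s^2 + 3s + 1.
The coefficient of s is 3.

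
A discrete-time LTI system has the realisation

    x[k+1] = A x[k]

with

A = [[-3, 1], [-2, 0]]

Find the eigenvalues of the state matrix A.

det(zI - A) = z^2 - (tr A)z + det A, with tr A = (-3) + 0 = -3 and det A = (-3)·0 - 1·(-2) = 0 - (-2) = 2.
So p(z) = det(zI - A) = z^2 + 3z + 2.
Factor z^2 + 3z + 2: two numbers with sum -3 and product 2 are -1 and -2, so z^2 + 3z + 2 = (z + 1)(z + 2).
Hence p(z) = (z + 1) (z + 2), with roots -2, -1.

-2, -1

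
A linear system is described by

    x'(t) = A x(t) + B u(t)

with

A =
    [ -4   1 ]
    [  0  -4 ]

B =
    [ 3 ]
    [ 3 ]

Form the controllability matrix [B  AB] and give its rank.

2

AB = [[-9], [-12]]
Controllability matrix C = [B  AB] = [[3, -9], [3, -12]]
det(C) = 3·(-12) - (-9)·3 = -36 - (-27) = -9 ≠ 0, so rank(C) = 2.
rank(C) = 2 = n, so the pair (A, B) is completely controllable.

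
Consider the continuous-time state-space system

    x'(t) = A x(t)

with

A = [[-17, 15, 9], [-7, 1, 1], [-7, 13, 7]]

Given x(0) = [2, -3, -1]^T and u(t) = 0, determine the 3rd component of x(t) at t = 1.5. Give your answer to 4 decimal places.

det(sI - A) = s^3 - (tr A)s^2 + (M11 + M22 + M33)s - det A, where Mii is the 2×2 principal minor of A obtained by deleting row i and column i.
tr A = (-17) + 1 + 7 = -9; M11 = 1·7 - 1·13 = 7 - 13 = -6; M22 = (-17)·7 - 9·(-7) = -119 - (-63) = -56; M33 = (-17)·1 - 15·(-7) = -17 - (-105) = 88; sum of minors = 26.
det A = (-17)·(1·7 - 1·13) - 15·((-7)·7 - 1·(-7)) + 9·((-7)·13 - 1·(-7)) = (-17)·(-6) - 15·(-42) + 9·(-84) = -24.
So p(s) = det(sI - A) = s^3 + 9s^2 + 26s + 24.
Rational-root test: any integer root divides 24. Testing small divisors, s = -2 works: p(-2) = -8 + 36 + (-52) + 24 = 0, so (s + 2) is a factor.
Dividing, p(s) = (s + 2)(s^2 + 7s + 12).
Factor s^2 + 7s + 12: two numbers with sum -7 and product 12 are -3 and -4, so s^2 + 7s + 12 = (s + 3)(s + 4).
Hence p(s) = (s + 2) (s + 3) (s + 4), with roots -4, -3, -2.
The eigenvalues -4, -3, -2 are distinct and real, so A is diagonalisable and x(t) = e^{At} x(0) = V diag(e^{λ_i t}) V^{-1} x(0), where the columns of V are the eigenvectors.
λ = -4: A - (-4)I = [[-13, 15, 9], [-7, 5, 1], [-7, 13, 11]]. v must be orthogonal to every row; (row 1) × (row 2) = [-30, -50, 40], so take v_1 = [3, 5, -4]^T.
λ = -3: A - (-3)I = [[-14, 15, 9], [-7, 4, 1], [-7, 13, 10]]. v must be orthogonal to every row; (row 1) × (row 2) = [-21, -49, 49], so take v_2 = [3, 7, -7]^T.
λ = -2: A - (-2)I = [[-15, 15, 9], [-7, 3, 1], [-7, 13, 9]]. v must be orthogonal to every row; (row 1) × (row 2) = [-12, -48, 60], so take v_3 = [1, 4, -5]^T.
V = [v_1 v_2 v_3] = [[3, 3, 1], [5, 7, 4], [-4, -7, -5]] has det V = -1, so V^{-1} = adj(V)/det V = [[7, -8, -5], [-9, 11, 7], [7, -9, -6]].
Modal coordinates z(0) = V^{-1} x(0): 7·2 + (-8)·(-3) + (-5)·(-1) = 43; (-9)·2 + 11·(-3) + 7·(-1) = -58; 7·2 + (-9)·(-3) + (-6)·(-1) = 47; so z(0) = [43, -58, 47]^T.
x_3(t) = Σ_i (v_i)_3 · z_i(0) · e^{λ_i t} (row 3 of V times the modal terms).
x_3(1.5) = (-4)·43·e^{-4·1.5} + (-7)·(-58)·e^{-3·1.5} + (-5)·47·e^{-2·1.5} = (-172)·0.002479 + 406·0.011109 + (-235)·0.049787 = -7.6161.

-7.6161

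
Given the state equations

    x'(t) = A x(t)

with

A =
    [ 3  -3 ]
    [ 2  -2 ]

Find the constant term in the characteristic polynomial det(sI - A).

For a 2×2 matrix, det(sI - A) = s^2 - (tr A)s + det A.
tr A = 1, det A = 0.
So p(s) = s^2 - s.
The constant term is 0.

0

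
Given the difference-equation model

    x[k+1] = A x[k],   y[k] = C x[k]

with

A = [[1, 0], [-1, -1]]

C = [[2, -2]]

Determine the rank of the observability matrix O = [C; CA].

CA = [[4, 2]]
Observability matrix O = [C; CA] = [[2, -2], [4, 2]]
det(O) = 2·2 - (-2)·4 = 4 - (-8) = 12 ≠ 0, so rank(O) = 2.
rank(O) = 2 = n, so the pair (A, C) is completely observable.

2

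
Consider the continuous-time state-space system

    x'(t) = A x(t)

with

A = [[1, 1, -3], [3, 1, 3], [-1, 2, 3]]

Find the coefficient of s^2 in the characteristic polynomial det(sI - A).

Expand det(sI - A) for the 3×3 matrix.
p(s) = s^3 - 5s^2 - 5s + 36.
(Check: constant term = det(-A) = (-1)^3 det A = 36; coefficient of s^2 = -tr A = -5.)
The coefficient of s^2 is -5.

-5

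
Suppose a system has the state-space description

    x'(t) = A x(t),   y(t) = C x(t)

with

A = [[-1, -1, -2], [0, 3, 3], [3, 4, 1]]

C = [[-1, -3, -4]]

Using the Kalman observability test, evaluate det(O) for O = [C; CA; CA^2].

CA = [[-11, -24, -11]]
CA^2 = [[-22, -105, -61]]
Observability matrix O = [C; CA; CA^2] = [[-1, -3, -4], [-11, -24, -11], [-22, -105, -61]]
Expanding along the first row, det(O) = (-1)·((-24)·(-61) - (-11)·(-105)) - (-3)·((-11)·(-61) - (-11)·(-22)) + (-4)·((-11)·(-105) - (-24)·(-22)) = (-1)·309 - (-3)·429 + (-4)·627 = -1530
Since det(O) ≠ 0, rank(O) = 3 and the system is completely observable.

-1530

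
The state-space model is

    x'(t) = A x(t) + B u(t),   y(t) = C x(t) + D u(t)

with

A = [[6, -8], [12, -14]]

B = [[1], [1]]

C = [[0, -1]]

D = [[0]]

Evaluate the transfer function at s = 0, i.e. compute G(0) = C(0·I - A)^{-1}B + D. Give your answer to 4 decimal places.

-0.5000

G(0) = C(-A)^{-1}B + D = -C A^{-1} B + D.
det A = 12, so A^{-1} = (1/12)·adj(A) = [[-7/6, 2/3], [-1, 1/2]]
A^{-1} B = [-1/2, -1/2]^T
C A^{-1} B = 1/2
G(0) = D - C A^{-1} B = 0 - (1/2) = -1/2 ≈ -0.5000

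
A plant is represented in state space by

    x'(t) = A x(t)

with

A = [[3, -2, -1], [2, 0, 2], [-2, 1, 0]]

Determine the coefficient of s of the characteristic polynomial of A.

Expand det(sI - A) for the 3×3 matrix.
p(s) = s^3 - 3s^2.
(Check: constant term = det(-A) = (-1)^3 det A = 0; coefficient of s^2 = -tr A = -3.)
The coefficient of s is 0.

0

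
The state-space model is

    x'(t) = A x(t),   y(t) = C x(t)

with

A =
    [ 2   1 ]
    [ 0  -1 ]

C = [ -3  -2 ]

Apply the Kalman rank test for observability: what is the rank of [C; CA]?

CA = [[-6, -1]]
Observability matrix O = [C; CA] = [[-3, -2], [-6, -1]]
det(O) = (-3)·(-1) - (-2)·(-6) = 3 - 12 = -9 ≠ 0, so rank(O) = 2.
rank(O) = 2 = n, so the pair (A, C) is completely observable.

2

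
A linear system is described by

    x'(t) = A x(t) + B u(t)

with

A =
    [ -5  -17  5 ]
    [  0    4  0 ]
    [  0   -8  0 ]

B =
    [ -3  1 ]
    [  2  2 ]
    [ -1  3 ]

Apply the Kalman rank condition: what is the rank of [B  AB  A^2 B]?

AB = [[-24, -24], [8, 8], [-16, -16]]
A^2B = [[-96, -96], [32, 32], [-64, -64]]
Controllability matrix C = [B  AB  A^2B] = [[-3, 1, -24, -24, -96, -96], [2, 2, 8, 8, 32, 32], [-1, 3, -16, -16, -64, -64]]
The rows r1, r2, r3 of C are linearly dependent: -r1 - r2 + r3 = 0 (check each entry), so rank(C) ≤ 2.
The 2×2 minor from rows 1, 2, columns 1, 2 is (-3)·2 - 1·2 = -6 - 2 = -8 ≠ 0, so rank(C) = 2.
rank(C) = 2 < n = 3, so the pair (A, B) is not completely controllable.

2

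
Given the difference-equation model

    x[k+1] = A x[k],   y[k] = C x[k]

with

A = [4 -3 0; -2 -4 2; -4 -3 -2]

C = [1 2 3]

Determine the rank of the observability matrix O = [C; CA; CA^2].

3

CA = [[-12, -20, -2]]
CA^2 = [[0, 122, -36]]
Observability matrix O = [C; CA; CA^2] = [[1, 2, 3], [-12, -20, -2], [0, 122, -36]]
det(O) = 1·((-20)·(-36) - (-2)·122) - 2·((-12)·(-36) - (-2)·0) + 3·((-12)·122 - (-20)·0) = 1·964 - 2·432 + 3·(-1464) = -4292 ≠ 0, so rank(O) = 3.
rank(O) = 3 = n, so the pair (A, C) is completely observable.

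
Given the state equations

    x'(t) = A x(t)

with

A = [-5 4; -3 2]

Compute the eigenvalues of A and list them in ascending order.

det(sI - A) = s^2 - (tr A)s + det A, with tr A = (-5) + 2 = -3 and det A = (-5)·2 - 4·(-3) = -10 - (-12) = 2.
So p(s) = det(sI - A) = s^2 + 3s + 2.
Factor s^2 + 3s + 2: two numbers with sum -3 and product 2 are -1 and -2, so s^2 + 3s + 2 = (s + 1)(s + 2).
Hence p(s) = (s + 1) (s + 2), with roots -2, -1.
All eigenvalues have negative real part, so the system is asymptotically stable.

-2, -1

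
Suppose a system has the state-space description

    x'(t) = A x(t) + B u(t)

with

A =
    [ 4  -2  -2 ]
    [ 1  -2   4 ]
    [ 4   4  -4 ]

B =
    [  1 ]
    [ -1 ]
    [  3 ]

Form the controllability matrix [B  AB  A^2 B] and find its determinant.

AB = [[0], [15], [-12]]
A^2B = [[-6], [-78], [108]]
Controllability matrix C = [B  AB  A^2B] = [[1, 0, -6], [-1, 15, -78], [3, -12, 108]]
Expanding along the first row, det(C) = 1·(15·108 - (-78)·(-12)) - 0·((-1)·108 - (-78)·3) + (-6)·((-1)·(-12) - 15·3) = 1·684 - 0·126 + (-6)·(-33) = 882
Since det(C) ≠ 0, rank(C) = 3 and the system is completely controllable.

882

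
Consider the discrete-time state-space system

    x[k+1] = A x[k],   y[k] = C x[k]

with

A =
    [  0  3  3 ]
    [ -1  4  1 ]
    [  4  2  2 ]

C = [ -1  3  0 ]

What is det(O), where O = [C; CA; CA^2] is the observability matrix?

0

CA = [[-3, 9, 0]]
CA^2 = [[-9, 27, 0]]
Observability matrix O = [C; CA; CA^2] = [[-1, 3, 0], [-3, 9, 0], [-9, 27, 0]]
Expanding along the first row, det(O) = (-1)·(9·0 - 0·27) - 3·((-3)·0 - 0·(-9)) + 0·((-3)·27 - 9·(-9)) = (-1)·0 - 3·0 + 0·0 = 0
Since det(O) = 0, rank(O) < 3 and the system is not completely observable.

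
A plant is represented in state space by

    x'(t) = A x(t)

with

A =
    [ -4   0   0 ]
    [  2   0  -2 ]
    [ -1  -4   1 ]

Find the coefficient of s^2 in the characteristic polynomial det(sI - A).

3

Expand det(sI - A) for the 3×3 matrix.
p(s) = s^3 + 3s^2 - 12s - 32.
(Check: constant term = det(-A) = (-1)^3 det A = -32; coefficient of s^2 = -tr A = 3.)
The coefficient of s^2 is 3.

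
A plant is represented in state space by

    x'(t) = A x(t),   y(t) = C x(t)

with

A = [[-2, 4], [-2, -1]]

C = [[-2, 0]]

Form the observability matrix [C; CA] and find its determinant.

CA = [[4, -8]]
Observability matrix O = [C; CA] = [[-2, 0], [4, -8]]
det(O) = (-2)·(-8) - 0·4 = 16 - 0 = 16
Since det(O) ≠ 0, rank(O) = 2 and the system is completely observable.

16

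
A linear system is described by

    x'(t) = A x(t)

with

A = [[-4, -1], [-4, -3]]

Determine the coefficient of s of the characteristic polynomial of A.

For a 2×2 matrix, det(sI - A) = s^2 - (tr A)s + det A.
tr A = -7, det A = 8.
So p(s) = s^2 + 7s + 8.
The coefficient of s is 7.

7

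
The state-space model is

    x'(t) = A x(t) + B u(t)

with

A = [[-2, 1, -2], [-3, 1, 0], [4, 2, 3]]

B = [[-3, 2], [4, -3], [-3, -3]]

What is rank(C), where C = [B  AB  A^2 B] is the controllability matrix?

AB = [[16, -1], [13, -9], [-13, -7]]
A^2B = [[7, 7], [-35, -6], [51, -43]]
Controllability matrix C = [B  AB  A^2B] = [[-3, 2, 16, -1, 7, 7], [4, -3, 13, -9, -35, -6], [-3, -3, -13, -7, 51, -43]]
Take the 3×3 submatrix of C formed by columns 1, 2, 3: [[-3, 2, 16], [4, -3, 13], [-3, -3, -13]]. Its determinant is (-3)·((-3)·(-13) - 13·(-3)) - 2·(4·(-13) - 13·(-3)) + 16·(4·(-3) - (-3)·(-3)) = (-3)·78 - 2·(-13) + 16·(-21) = -544 ≠ 0.
So rank(C) ≥ 3; since C has 3 rows, rank(C) = 3.
rank(C) = 3 = n, so the pair (A, B) is completely controllable.

3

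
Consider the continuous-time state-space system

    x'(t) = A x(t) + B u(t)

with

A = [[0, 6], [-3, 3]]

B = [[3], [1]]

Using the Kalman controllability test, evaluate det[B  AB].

-24

AB = [[6], [-6]]
Controllability matrix C = [B  AB] = [[3, 6], [1, -6]]
det(C) = 3·(-6) - 6·1 = -18 - 6 = -24
Since det(C) ≠ 0, rank(C) = 2 and the system is completely controllable.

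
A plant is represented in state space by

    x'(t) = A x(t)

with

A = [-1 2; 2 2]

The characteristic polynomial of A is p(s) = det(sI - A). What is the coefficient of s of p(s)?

For a 2×2 matrix, det(sI - A) = s^2 - (tr A)s + det A.
tr A = 1, det A = -6.
So p(s) = s^2 - s - 6.
The coefficient of s is -1.

-1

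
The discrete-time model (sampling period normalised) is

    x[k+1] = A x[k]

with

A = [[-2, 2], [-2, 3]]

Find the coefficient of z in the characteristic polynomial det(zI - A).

For a 2×2 matrix, det(zI - A) = z^2 - (tr A)z + det A.
tr A = 1, det A = -2.
So p(z) = z^2 - z - 2.
The coefficient of z is -1.

-1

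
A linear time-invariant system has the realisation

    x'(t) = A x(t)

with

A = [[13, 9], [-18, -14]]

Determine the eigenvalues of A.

-5, 4

det(sI - A) = s^2 - (tr A)s + det A, with tr A = 13 + (-14) = -1 and det A = 13·(-14) - 9·(-18) = -182 - (-162) = -20.
So p(s) = det(sI - A) = s^2 + s - 20.
Factor s^2 + s - 20: two numbers with sum -1 and product -20 are 4 and -5, so s^2 + s - 20 = (s - 4)(s + 5).
Hence p(s) = (s - 4) (s + 5), with roots -5, 4.
At least one eigenvalue has non-negative real part, so the system is not asymptotically stable.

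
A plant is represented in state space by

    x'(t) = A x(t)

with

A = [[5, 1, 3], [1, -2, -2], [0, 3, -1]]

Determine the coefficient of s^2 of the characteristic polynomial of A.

Expand det(sI - A) for the 3×3 matrix.
p(s) = s^3 - 2s^2 - 8s - 50.
(Check: constant term = det(-A) = (-1)^3 det A = -50; coefficient of s^2 = -tr A = -2.)
The coefficient of s^2 is -2.

-2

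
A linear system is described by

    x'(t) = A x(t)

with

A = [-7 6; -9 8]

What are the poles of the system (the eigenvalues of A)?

det(sI - A) = s^2 - (tr A)s + det A, with tr A = (-7) + 8 = 1 and det A = (-7)·8 - 6·(-9) = -56 - (-54) = -2.
So p(s) = det(sI - A) = s^2 - s - 2.
Factor s^2 - s - 2: two numbers with sum 1 and product -2 are 2 and -1, so s^2 - s - 2 = (s - 2)(s + 1).
Hence p(s) = (s - 2) (s + 1), with roots -1, 2.
At least one eigenvalue has non-negative real part, so the system is not asymptotically stable.

-1, 2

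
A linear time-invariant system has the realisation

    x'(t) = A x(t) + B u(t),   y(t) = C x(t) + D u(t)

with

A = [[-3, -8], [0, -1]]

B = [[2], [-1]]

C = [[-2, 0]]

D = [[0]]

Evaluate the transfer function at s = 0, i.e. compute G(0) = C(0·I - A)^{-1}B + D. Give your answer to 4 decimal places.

G(0) = C(-A)^{-1}B + D = -C A^{-1} B + D.
det A = 3, so A^{-1} = (1/3)·adj(A) = [[-1/3, 8/3], [0, -1]]
A^{-1} B = [-10/3, 1]^T
C A^{-1} B = 20/3
G(0) = D - C A^{-1} B = 0 - (20/3) = -20/3 ≈ -6.6667

-6.6667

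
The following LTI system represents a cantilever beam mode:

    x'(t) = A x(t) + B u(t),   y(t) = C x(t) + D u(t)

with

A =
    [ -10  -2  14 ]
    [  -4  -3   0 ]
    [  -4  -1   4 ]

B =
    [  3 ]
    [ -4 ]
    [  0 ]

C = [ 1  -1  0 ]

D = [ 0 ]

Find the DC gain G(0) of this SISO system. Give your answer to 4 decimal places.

0.1667

G(0) = C(-A)^{-1}B + D = -C A^{-1} B + D.
det A = -24, so A^{-1} = (1/-24)·adj(A) = [[1/2, 1/4, -7/4], [-2/3, -2/3, 7/3], [1/3, 1/12, -11/12]]
A^{-1} B = [1/2, 2/3, 2/3]^T
C A^{-1} B = -1/6
G(0) = D - C A^{-1} B = 0 - (-1/6) = 1/6 ≈ 0.1667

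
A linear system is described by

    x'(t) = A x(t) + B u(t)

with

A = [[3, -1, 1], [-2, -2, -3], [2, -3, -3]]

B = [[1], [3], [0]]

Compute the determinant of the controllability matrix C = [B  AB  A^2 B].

-122

AB = [[0], [-8], [-7]]
A^2B = [[1], [37], [45]]
Controllability matrix C = [B  AB  A^2B] = [[1, 0, 1], [3, -8, 37], [0, -7, 45]]
Expanding along the first row, det(C) = 1·((-8)·45 - 37·(-7)) - 0·(3·45 - 37·0) + 1·(3·(-7) - (-8)·0) = 1·(-101) - 0·135 + 1·(-21) = -122
Since det(C) ≠ 0, rank(C) = 3 and the system is completely controllable.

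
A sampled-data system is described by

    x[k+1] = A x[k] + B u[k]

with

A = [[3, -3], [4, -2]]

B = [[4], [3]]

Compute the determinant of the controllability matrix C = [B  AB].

31

AB = [[3], [10]]
Controllability matrix C = [B  AB] = [[4, 3], [3, 10]]
det(C) = 4·10 - 3·3 = 40 - 9 = 31
Since det(C) ≠ 0, rank(C) = 2 and the system is completely controllable.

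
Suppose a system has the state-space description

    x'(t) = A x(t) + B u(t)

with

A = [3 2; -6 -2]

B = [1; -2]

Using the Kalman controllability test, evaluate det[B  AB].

-4

AB = [[-1], [-2]]
Controllability matrix C = [B  AB] = [[1, -1], [-2, -2]]
det(C) = 1·(-2) - (-1)·(-2) = -2 - 2 = -4
Since det(C) ≠ 0, rank(C) = 2 and the system is completely controllable.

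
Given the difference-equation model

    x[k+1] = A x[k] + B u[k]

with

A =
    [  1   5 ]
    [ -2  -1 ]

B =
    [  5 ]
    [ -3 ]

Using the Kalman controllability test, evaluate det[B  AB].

-65

AB = [[-10], [-7]]
Controllability matrix C = [B  AB] = [[5, -10], [-3, -7]]
det(C) = 5·(-7) - (-10)·(-3) = -35 - 30 = -65
Since det(C) ≠ 0, rank(C) = 2 and the system is completely controllable.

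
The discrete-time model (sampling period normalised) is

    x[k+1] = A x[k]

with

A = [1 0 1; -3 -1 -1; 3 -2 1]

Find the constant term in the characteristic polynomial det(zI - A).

Expand det(zI - A) for the 3×3 matrix.
p(z) = z^3 - z^2 - 6z - 6.
(Check: constant term = det(-A) = (-1)^3 det A = -6; coefficient of z^2 = -tr A = -1.)
The constant term is -6.

-6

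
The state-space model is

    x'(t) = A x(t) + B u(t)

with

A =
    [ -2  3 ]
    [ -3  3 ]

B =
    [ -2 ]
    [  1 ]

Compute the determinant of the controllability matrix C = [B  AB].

-25

AB = [[7], [9]]
Controllability matrix C = [B  AB] = [[-2, 7], [1, 9]]
det(C) = (-2)·9 - 7·1 = -18 - 7 = -25
Since det(C) ≠ 0, rank(C) = 2 and the system is completely controllable.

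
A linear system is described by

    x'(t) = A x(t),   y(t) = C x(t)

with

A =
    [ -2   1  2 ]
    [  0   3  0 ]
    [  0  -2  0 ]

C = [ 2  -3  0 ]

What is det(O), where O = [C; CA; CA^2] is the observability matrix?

CA = [[-4, -7, 4]]
CA^2 = [[8, -33, -8]]
Observability matrix O = [C; CA; CA^2] = [[2, -3, 0], [-4, -7, 4], [8, -33, -8]]
Expanding along the first row, det(O) = 2·((-7)·(-8) - 4·(-33)) - (-3)·((-4)·(-8) - 4·8) + 0·((-4)·(-33) - (-7)·8) = 2·188 - (-3)·0 + 0·188 = 376
Since det(O) ≠ 0, rank(O) = 3 and the system is completely observable.

376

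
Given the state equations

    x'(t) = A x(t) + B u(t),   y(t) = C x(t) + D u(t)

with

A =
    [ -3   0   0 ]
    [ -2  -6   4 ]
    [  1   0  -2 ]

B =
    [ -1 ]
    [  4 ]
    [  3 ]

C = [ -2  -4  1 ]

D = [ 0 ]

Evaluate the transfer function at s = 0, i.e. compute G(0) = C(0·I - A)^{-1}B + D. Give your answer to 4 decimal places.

-4.6667

G(0) = C(-A)^{-1}B + D = -C A^{-1} B + D.
det A = -36, so A^{-1} = (1/-36)·adj(A) = [[-1/3, 0, 0], [0, -1/6, -1/3], [-1/6, 0, -1/2]]
A^{-1} B = [1/3, -5/3, -4/3]^T
C A^{-1} B = 14/3
G(0) = D - C A^{-1} B = 0 - (14/3) = -14/3 ≈ -4.6667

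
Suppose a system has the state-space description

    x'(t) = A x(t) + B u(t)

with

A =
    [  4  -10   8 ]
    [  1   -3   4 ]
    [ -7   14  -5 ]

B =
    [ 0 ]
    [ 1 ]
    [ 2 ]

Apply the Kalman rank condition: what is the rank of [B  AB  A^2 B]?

2

AB = [[6], [5], [4]]
A^2B = [[6], [7], [8]]
Controllability matrix C = [B  AB  A^2B] = [[0, 6, 6], [1, 5, 7], [2, 4, 8]]
The rows r1, r2, r3 of C are linearly dependent: r1 - 2·r2 + r3 = 0 (check each entry), so rank(C) ≤ 2.
The 2×2 minor from rows 1, 2, columns 1, 2 is 0·5 - 6·1 = 0 - 6 = -6 ≠ 0, so rank(C) = 2.
rank(C) = 2 < n = 3, so the pair (A, B) is not completely controllable.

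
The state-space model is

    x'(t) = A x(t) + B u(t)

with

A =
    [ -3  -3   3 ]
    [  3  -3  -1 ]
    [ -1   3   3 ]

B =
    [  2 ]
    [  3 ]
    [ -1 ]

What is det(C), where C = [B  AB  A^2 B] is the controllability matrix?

AB = [[-18], [-2], [4]]
A^2B = [[72], [-52], [24]]
Controllability matrix C = [B  AB  A^2B] = [[2, -18, 72], [3, -2, -52], [-1, 4, 24]]
Expanding along the first row, det(C) = 2·((-2)·24 - (-52)·4) - (-18)·(3·24 - (-52)·(-1)) + 72·(3·4 - (-2)·(-1)) = 2·160 - (-18)·20 + 72·10 = 1400
Since det(C) ≠ 0, rank(C) = 3 and the system is completely controllable.

1400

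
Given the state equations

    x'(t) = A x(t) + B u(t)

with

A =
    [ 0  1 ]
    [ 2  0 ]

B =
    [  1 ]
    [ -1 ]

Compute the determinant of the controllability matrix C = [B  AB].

1

AB = [[-1], [2]]
Controllability matrix C = [B  AB] = [[1, -1], [-1, 2]]
det(C) = 1·2 - (-1)·(-1) = 2 - 1 = 1
Since det(C) ≠ 0, rank(C) = 2 and the system is completely controllable.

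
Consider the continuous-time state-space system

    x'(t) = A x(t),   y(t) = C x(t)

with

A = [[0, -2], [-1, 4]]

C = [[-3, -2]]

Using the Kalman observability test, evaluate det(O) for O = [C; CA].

10

CA = [[2, -2]]
Observability matrix O = [C; CA] = [[-3, -2], [2, -2]]
det(O) = (-3)·(-2) - (-2)·2 = 6 - (-4) = 10
Since det(O) ≠ 0, rank(O) = 2 and the system is completely observable.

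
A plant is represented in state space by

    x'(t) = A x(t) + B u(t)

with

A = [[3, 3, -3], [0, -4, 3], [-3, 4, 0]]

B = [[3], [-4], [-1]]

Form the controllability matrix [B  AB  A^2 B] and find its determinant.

AB = [[0], [13], [-25]]
A^2B = [[114], [-127], [52]]
Controllability matrix C = [B  AB  A^2B] = [[3, 0, 114], [-4, 13, -127], [-1, -25, 52]]
Expanding along the first row, det(C) = 3·(13·52 - (-127)·(-25)) - 0·((-4)·52 - (-127)·(-1)) + 114·((-4)·(-25) - 13·(-1)) = 3·(-2499) - 0·(-335) + 114·113 = 5385
Since det(C) ≠ 0, rank(C) = 3 and the system is completely controllable.

5385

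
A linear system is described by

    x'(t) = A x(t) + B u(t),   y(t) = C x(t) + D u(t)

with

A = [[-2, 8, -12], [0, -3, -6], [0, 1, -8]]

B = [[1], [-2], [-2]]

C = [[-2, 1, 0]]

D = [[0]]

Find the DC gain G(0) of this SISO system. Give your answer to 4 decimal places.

-3.2667

G(0) = C(-A)^{-1}B + D = -C A^{-1} B + D.
det A = -60, so A^{-1} = (1/-60)·adj(A) = [[-1/2, -13/15, 7/5], [0, -4/15, 1/5], [0, -1/30, -1/10]]
A^{-1} B = [-47/30, 2/15, 4/15]^T
C A^{-1} B = 49/15
G(0) = D - C A^{-1} B = 0 - (49/15) = -49/15 ≈ -3.2667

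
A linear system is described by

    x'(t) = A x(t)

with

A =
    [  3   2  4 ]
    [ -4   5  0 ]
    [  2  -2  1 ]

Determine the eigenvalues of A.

1, 3, 5

det(sI - A) = s^3 - (tr A)s^2 + (M11 + M22 + M33)s - det A, where Mii is the 2×2 principal minor of A obtained by deleting row i and column i.
tr A = 3 + 5 + 1 = 9; M11 = 5·1 - 0·(-2) = 5 - 0 = 5; M22 = 3·1 - 4·2 = 3 - 8 = -5; M33 = 3·5 - 2·(-4) = 15 - (-8) = 23; sum of minors = 23.
det A = 3·(5·1 - 0·(-2)) - 2·((-4)·1 - 0·2) + 4·((-4)·(-2) - 5·2) = 3·5 - 2·(-4) + 4·(-2) = 15.
So p(s) = det(sI - A) = s^3 - 9s^2 + 23s - 15.
Rational-root test: any integer root divides -15. Testing small divisors, s = 1 works: p(1) = 1 + (-9) + 23 + (-15) = 0, so (s - 1) is a factor.
Dividing, p(s) = (s - 1)(s^2 - 8s + 15).
Factor s^2 - 8s + 15: two numbers with sum 8 and product 15 are 5 and 3, so s^2 - 8s + 15 = (s - 5)(s - 3).
Hence p(s) = (s - 5) (s - 3) (s - 1), with roots 1, 3, 5.
At least one eigenvalue has non-negative real part, so the system is not asymptotically stable.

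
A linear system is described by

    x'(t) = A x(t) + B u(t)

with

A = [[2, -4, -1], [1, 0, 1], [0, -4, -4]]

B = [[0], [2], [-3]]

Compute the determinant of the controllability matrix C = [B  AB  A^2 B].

-53

AB = [[-5], [-3], [4]]
A^2B = [[-2], [-1], [-4]]
Controllability matrix C = [B  AB  A^2B] = [[0, -5, -2], [2, -3, -1], [-3, 4, -4]]
Expanding along the first row, det(C) = 0·((-3)·(-4) - (-1)·4) - (-5)·(2·(-4) - (-1)·(-3)) + (-2)·(2·4 - (-3)·(-3)) = 0·16 - (-5)·(-11) + (-2)·(-1) = -53
Since det(C) ≠ 0, rank(C) = 3 and the system is completely controllable.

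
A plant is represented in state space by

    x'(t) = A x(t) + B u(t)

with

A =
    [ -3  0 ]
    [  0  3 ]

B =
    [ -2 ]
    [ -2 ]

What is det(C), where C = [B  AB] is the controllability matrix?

AB = [[6], [-6]]
Controllability matrix C = [B  AB] = [[-2, 6], [-2, -6]]
det(C) = (-2)·(-6) - 6·(-2) = 12 - (-12) = 24
Since det(C) ≠ 0, rank(C) = 2 and the system is completely controllable.

24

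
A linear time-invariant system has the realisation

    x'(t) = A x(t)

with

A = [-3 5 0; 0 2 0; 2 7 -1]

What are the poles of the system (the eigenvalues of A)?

-3, -1, 2

det(sI - A) = s^3 - (tr A)s^2 + (M11 + M22 + M33)s - det A, where Mii is the 2×2 principal minor of A obtained by deleting row i and column i.
tr A = (-3) + 2 + (-1) = -2; M11 = 2·(-1) - 0·7 = -2 - 0 = -2; M22 = (-3)·(-1) - 0·2 = 3 - 0 = 3; M33 = (-3)·2 - 5·0 = -6 - 0 = -6; sum of minors = -5.
det A = (-3)·(2·(-1) - 0·7) - 5·(0·(-1) - 0·2) + 0·(0·7 - 2·2) = (-3)·(-2) - 5·0 + 0·(-4) = 6.
So p(s) = det(sI - A) = s^3 + 2s^2 - 5s - 6.
Rational-root test: any integer root divides -6. Testing small divisors, s = -1 works: p(-1) = -1 + 2 + 5 + (-6) = 0, so (s + 1) is a factor.
Dividing, p(s) = (s + 1)(s^2 + s - 6).
Factor s^2 + s - 6: two numbers with sum -1 and product -6 are 2 and -3, so s^2 + s - 6 = (s - 2)(s + 3).
Hence p(s) = (s - 2) (s + 1) (s + 3), with roots -3, -1, 2.
At least one eigenvalue has non-negative real part, so the system is not asymptotically stable.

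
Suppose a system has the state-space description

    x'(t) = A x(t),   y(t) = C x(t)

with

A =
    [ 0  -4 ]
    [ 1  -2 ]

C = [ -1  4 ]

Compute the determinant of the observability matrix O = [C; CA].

CA = [[4, -4]]
Observability matrix O = [C; CA] = [[-1, 4], [4, -4]]
det(O) = (-1)·(-4) - 4·4 = 4 - 16 = -12
Since det(O) ≠ 0, rank(O) = 2 and the system is completely observable.

-12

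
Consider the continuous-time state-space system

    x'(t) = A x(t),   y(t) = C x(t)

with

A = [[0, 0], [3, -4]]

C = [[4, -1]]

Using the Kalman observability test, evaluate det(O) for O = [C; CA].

CA = [[-3, 4]]
Observability matrix O = [C; CA] = [[4, -1], [-3, 4]]
det(O) = 4·4 - (-1)·(-3) = 16 - 3 = 13
Since det(O) ≠ 0, rank(O) = 2 and the system is completely observable.

13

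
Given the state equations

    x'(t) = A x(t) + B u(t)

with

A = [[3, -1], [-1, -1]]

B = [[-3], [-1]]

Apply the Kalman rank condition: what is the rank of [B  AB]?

2

AB = [[-8], [4]]
Controllability matrix C = [B  AB] = [[-3, -8], [-1, 4]]
det(C) = (-3)·4 - (-8)·(-1) = -12 - 8 = -20 ≠ 0, so rank(C) = 2.
rank(C) = 2 = n, so the pair (A, B) is completely controllable.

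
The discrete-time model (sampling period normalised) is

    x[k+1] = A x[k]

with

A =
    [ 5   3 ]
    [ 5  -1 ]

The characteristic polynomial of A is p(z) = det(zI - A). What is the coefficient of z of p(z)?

-4

For a 2×2 matrix, det(zI - A) = z^2 - (tr A)z + det A.
tr A = 4, det A = -20.
So p(z) = z^2 - 4z - 20.
The coefficient of z is -4.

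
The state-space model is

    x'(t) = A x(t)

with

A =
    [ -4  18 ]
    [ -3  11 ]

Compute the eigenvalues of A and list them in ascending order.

2, 5

det(sI - A) = s^2 - (tr A)s + det A, with tr A = (-4) + 11 = 7 and det A = (-4)·11 - 18·(-3) = -44 - (-54) = 10.
So p(s) = det(sI - A) = s^2 - 7s + 10.
Factor s^2 - 7s + 10: two numbers with sum 7 and product 10 are 5 and 2, so s^2 - 7s + 10 = (s - 5)(s - 2).
Hence p(s) = (s - 5) (s - 2), with roots 2, 5.
At least one eigenvalue has non-negative real part, so the system is not asymptotically stable.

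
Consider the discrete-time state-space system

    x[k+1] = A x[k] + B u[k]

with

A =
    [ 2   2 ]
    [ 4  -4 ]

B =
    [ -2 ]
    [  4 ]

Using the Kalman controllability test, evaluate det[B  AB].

AB = [[4], [-24]]
Controllability matrix C = [B  AB] = [[-2, 4], [4, -24]]
det(C) = (-2)·(-24) - 4·4 = 48 - 16 = 32
Since det(C) ≠ 0, rank(C) = 2 and the system is completely controllable.

32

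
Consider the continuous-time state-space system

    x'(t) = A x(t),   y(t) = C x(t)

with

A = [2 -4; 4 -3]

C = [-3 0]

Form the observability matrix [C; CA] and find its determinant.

-36

CA = [[-6, 12]]
Observability matrix O = [C; CA] = [[-3, 0], [-6, 12]]
det(O) = (-3)·12 - 0·(-6) = -36 - 0 = -36
Since det(O) ≠ 0, rank(O) = 2 and the system is completely observable.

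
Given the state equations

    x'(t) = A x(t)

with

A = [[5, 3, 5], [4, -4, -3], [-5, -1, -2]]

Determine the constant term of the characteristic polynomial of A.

26

Expand det(sI - A) for the 3×3 matrix.
p(s) = s^3 + s^2 - 12s + 26.
(Check: constant term = det(-A) = (-1)^3 det A = 26; coefficient of s^2 = -tr A = 1.)
The constant term is 26.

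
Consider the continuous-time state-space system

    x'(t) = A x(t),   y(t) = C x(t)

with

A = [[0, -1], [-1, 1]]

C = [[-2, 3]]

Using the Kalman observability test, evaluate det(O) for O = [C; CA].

CA = [[-3, 5]]
Observability matrix O = [C; CA] = [[-2, 3], [-3, 5]]
det(O) = (-2)·5 - 3·(-3) = -10 - (-9) = -1
Since det(O) ≠ 0, rank(O) = 2 and the system is completely observable.

-1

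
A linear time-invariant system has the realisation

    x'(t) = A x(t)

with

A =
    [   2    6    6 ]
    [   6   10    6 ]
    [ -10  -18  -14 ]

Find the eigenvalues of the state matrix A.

-4, -2, 4

det(sI - A) = s^3 - (tr A)s^2 + (M11 + M22 + M33)s - det A, where Mii is the 2×2 principal minor of A obtained by deleting row i and column i.
tr A = 2 + 10 + (-14) = -2; M11 = 10·(-14) - 6·(-18) = -140 - (-108) = -32; M22 = 2·(-14) - 6·(-10) = -28 - (-60) = 32; M33 = 2·10 - 6·6 = 20 - 36 = -16; sum of minors = -16.
det A = 2·(10·(-14) - 6·(-18)) - 6·(6·(-14) - 6·(-10)) + 6·(6·(-18) - 10·(-10)) = 2·(-32) - 6·(-24) + 6·(-8) = 32.
So p(s) = det(sI - A) = s^3 + 2s^2 - 16s - 32.
Rational-root test: any integer root divides -32. Testing small divisors, s = -2 works: p(-2) = -8 + 8 + 32 + (-32) = 0, so (s + 2) is a factor.
Dividing, p(s) = (s + 2)(s^2 - 16).
Factor s^2 - 16: two numbers with sum 0 and product -16 are 4 and -4, so s^2 - 16 = (s - 4)(s + 4).
Hence p(s) = (s - 4) (s + 2) (s + 4), with roots -4, -2, 4.
At least one eigenvalue has non-negative real part, so the system is not asymptotically stable.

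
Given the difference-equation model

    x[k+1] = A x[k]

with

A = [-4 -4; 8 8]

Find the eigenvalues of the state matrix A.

0, 4

det(zI - A) = z^2 - (tr A)z + det A, with tr A = (-4) + 8 = 4 and det A = (-4)·8 - (-4)·8 = -32 - (-32) = 0.
So p(z) = det(zI - A) = z^2 - 4z.
Factor z^2 - 4z: two numbers with sum 4 and product 0 are 4 and 0, so z^2 - 4z = z(z - 4).
Hence p(z) = z (z - 4), with roots 0, 4.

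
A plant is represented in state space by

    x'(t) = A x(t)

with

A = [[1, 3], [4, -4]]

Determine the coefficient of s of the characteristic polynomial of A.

For a 2×2 matrix, det(sI - A) = s^2 - (tr A)s + det A.
tr A = -3, det A = -16.
So p(s) = s^2 + 3s - 16.
The coefficient of s is 3.

3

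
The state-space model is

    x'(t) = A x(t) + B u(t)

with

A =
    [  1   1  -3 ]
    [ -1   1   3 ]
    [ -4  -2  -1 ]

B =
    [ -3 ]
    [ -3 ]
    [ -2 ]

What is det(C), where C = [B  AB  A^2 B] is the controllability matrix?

AB = [[0], [-6], [20]]
A^2B = [[-66], [54], [-8]]
Controllability matrix C = [B  AB  A^2B] = [[-3, 0, -66], [-3, -6, 54], [-2, 20, -8]]
Expanding along the first row, det(C) = (-3)·((-6)·(-8) - 54·20) - 0·((-3)·(-8) - 54·(-2)) + (-66)·((-3)·20 - (-6)·(-2)) = (-3)·(-1032) - 0·132 + (-66)·(-72) = 7848
Since det(C) ≠ 0, rank(C) = 3 and the system is completely controllable.

7848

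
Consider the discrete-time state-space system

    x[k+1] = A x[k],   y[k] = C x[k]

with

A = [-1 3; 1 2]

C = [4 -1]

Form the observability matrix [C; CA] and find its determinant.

35

CA = [[-5, 10]]
Observability matrix O = [C; CA] = [[4, -1], [-5, 10]]
det(O) = 4·10 - (-1)·(-5) = 40 - 5 = 35
Since det(O) ≠ 0, rank(O) = 2 and the system is completely observable.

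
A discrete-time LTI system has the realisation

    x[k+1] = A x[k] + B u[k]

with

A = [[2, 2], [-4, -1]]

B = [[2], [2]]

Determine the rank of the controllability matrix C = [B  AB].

2

AB = [[8], [-10]]
Controllability matrix C = [B  AB] = [[2, 8], [2, -10]]
det(C) = 2·(-10) - 8·2 = -20 - 16 = -36 ≠ 0, so rank(C) = 2.
rank(C) = 2 = n, so the pair (A, B) is completely controllable.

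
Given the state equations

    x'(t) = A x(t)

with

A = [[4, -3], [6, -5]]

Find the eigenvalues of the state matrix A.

det(sI - A) = s^2 - (tr A)s + det A, with tr A = 4 + (-5) = -1 and det A = 4·(-5) - (-3)·6 = -20 - (-18) = -2.
So p(s) = det(sI - A) = s^2 + s - 2.
Factor s^2 + s - 2: two numbers with sum -1 and product -2 are 1 and -2, so s^2 + s - 2 = (s - 1)(s + 2).
Hence p(s) = (s - 1) (s + 2), with roots -2, 1.
At least one eigenvalue has non-negative real part, so the system is not asymptotically stable.

-2, 1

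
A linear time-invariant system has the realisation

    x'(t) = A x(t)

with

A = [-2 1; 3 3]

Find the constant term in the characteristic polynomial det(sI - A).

-9

For a 2×2 matrix, det(sI - A) = s^2 - (tr A)s + det A.
tr A = 1, det A = -9.
So p(s) = s^2 - s - 9.
The constant term is -9.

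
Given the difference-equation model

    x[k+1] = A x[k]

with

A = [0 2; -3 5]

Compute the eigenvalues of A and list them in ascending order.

2, 3

det(zI - A) = z^2 - (tr A)z + det A, with tr A = 0 + 5 = 5 and det A = 0·5 - 2·(-3) = 0 - (-6) = 6.
So p(z) = det(zI - A) = z^2 - 5z + 6.
Factor z^2 - 5z + 6: two numbers with sum 5 and product 6 are 3 and 2, so z^2 - 5z + 6 = (z - 3)(z - 2).
Hence p(z) = (z - 3) (z - 2), with roots 2, 3.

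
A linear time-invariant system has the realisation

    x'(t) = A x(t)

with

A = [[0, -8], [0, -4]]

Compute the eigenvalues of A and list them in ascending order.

-4, 0

det(sI - A) = s^2 - (tr A)s + det A, with tr A = 0 + (-4) = -4 and det A = 0·(-4) - (-8)·0 = 0 - 0 = 0.
So p(s) = det(sI - A) = s^2 + 4s.
Factor s^2 + 4s: two numbers with sum -4 and product 0 are 0 and -4, so s^2 + 4s = s(s + 4).
Hence p(s) = s (s + 4), with roots -4, 0.
At least one eigenvalue has non-negative real part, so the system is not asymptotically stable.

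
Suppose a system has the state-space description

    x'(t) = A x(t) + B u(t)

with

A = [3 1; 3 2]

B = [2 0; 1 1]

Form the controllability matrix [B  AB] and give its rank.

AB = [[7, 1], [8, 2]]
Controllability matrix C = [B  AB] = [[2, 0, 7, 1], [1, 1, 8, 2]]
Take the 2×2 submatrix of C formed by columns 1, 2: [[2, 0], [1, 1]]. Its determinant is 2·1 - 0·1 = 2 - 0 = 2 ≠ 0.
So rank(C) ≥ 2; since C has 2 rows, rank(C) = 2.
rank(C) = 2 = n, so the pair (A, B) is completely controllable.

2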